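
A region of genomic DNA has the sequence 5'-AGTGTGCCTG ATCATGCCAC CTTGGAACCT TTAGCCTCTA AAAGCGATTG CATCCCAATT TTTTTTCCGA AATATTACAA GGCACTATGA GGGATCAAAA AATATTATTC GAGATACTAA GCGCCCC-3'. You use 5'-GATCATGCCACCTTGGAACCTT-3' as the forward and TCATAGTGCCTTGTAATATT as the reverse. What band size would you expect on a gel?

Scanning the template, GATCATGCCACCTTGGAACCTT occurs at positions 10–31; this primer anneals to the bottom strand there with its 3' end pointing downstream.
The reverse primer's reverse complement is AATATTACAAGGCACTATGA, which matches the template at positions 71–90.
Product length = (reverse-primer end) − (forward-primer start) + 1 = 90 − 10 + 1 = 81 bp.

81 bp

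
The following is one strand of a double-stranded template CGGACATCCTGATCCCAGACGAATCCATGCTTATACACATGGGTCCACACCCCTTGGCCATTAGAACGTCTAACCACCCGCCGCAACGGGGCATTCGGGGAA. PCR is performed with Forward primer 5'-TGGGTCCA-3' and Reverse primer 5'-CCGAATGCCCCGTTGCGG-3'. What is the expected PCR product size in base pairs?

Forward primer TGGGTCCA is found on the top strand at positions 40–47.
Taking the reverse complement of CCGAATGCCCCGTTGCGG gives CCGCAACGGGGCATTCGG, found at positions 81–98 on the template; the primer anneals here to the top strand with its 3' end pointing upstream.
Amplicon spans positions 40–98: 59 bp.

59 bp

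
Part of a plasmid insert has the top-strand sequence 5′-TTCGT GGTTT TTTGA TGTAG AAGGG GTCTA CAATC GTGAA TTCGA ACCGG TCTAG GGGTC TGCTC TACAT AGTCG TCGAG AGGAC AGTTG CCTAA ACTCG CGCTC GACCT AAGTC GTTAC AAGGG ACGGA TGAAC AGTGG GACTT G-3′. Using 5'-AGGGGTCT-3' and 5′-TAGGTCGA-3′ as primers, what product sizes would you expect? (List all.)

The forward primer AGGGGTCT matches the top strand at positions 22–29, 54–61.
The reverse primer's reverse complement is TCGACCTA, matching at positions 104–111.
Each forward site pairs with the reverse site to give a product ending at position 111: sizes 90, 58 bp.

90 bp, 58 bp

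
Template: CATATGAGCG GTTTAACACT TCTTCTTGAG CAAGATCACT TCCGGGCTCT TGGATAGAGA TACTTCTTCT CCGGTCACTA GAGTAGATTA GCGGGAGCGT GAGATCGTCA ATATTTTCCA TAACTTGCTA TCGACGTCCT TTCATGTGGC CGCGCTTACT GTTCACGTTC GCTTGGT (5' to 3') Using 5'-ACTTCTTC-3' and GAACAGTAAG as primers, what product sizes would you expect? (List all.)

147 bp, 103 bp

The forward primer ACTTCTTC matches the top strand at positions 18–25, 62–69.
The reverse primer's reverse complement is CTTACTGTTC, matching at positions 155–164.
Each forward site pairs with the reverse site to give a product ending at position 164: sizes 147, 103 bp.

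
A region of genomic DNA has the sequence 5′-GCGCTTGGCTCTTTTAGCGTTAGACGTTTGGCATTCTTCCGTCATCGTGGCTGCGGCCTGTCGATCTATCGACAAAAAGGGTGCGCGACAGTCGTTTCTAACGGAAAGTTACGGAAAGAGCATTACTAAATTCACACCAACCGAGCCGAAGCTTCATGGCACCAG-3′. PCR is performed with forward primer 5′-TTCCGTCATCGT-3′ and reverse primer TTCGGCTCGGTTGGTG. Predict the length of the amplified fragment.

114 bp

The forward primer matches the template at positions 37–48.
Taking the reverse complement of TTCGGCTCGGTTGGTG gives CACCAACCGAGCCGAA, found at positions 135–150 on the template; the primer anneals here to the top strand with its 3' end pointing upstream.
Amplicon spans positions 37–150: 114 bp.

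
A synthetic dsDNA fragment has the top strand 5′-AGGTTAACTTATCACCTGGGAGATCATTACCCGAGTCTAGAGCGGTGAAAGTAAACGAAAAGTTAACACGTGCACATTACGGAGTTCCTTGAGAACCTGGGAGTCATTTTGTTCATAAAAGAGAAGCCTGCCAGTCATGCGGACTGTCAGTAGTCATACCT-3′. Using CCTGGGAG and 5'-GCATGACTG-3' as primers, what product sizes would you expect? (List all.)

126 bp, 45 bp

The forward primer CCTGGGAG matches the top strand at positions 15–22, 96–103.
The reverse primer's reverse complement is CAGTCATGC, matching at positions 132–140.
Each forward site pairs with the reverse site to give a product ending at position 140: sizes 126, 45 bp.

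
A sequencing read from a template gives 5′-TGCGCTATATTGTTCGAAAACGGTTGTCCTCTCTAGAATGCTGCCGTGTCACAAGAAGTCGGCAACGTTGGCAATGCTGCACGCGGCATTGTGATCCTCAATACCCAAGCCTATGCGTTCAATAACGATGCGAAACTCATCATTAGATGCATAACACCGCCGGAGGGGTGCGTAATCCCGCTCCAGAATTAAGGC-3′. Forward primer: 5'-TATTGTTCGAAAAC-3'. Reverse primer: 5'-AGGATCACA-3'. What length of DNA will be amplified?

The forward primer matches the template at positions 8–21.
Taking the reverse complement of AGGATCACA gives TGTGATCCT, found at positions 90–98 on the template; the primer anneals here to the top strand with its 3' end pointing upstream.
Amplicon spans positions 8–98: 91 bp.

91 bp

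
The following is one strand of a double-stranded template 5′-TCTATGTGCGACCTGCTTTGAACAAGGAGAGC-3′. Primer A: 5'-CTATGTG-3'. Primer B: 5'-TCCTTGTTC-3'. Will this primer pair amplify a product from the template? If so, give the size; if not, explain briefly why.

Yes — a 27 bp product.

Primer A (CTATGTG) matches the top strand at positions 2–8; it acts as a forward primer.
Primer B's reverse complement is GAACAAGGA, matching the top strand at positions 20–28; it acts as a reverse primer.
The 3' ends face each other across positions 2–28, giving a 27 bp product.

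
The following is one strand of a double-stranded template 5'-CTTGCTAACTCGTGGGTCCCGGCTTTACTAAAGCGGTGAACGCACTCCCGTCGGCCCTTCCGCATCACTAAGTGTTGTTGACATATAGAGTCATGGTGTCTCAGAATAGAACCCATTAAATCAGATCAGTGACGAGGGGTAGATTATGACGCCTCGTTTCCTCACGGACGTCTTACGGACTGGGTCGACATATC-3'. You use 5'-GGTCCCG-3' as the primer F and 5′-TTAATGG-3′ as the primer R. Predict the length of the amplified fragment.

105 bp

The forward primer matches the template at positions 15–21.
Reverse complement of the reverse primer: CCATTAA. This occurs on the top strand at positions 113–119.
Product length = (reverse-primer end) − (forward-primer start) + 1 = 119 − 15 + 1 = 105 bp.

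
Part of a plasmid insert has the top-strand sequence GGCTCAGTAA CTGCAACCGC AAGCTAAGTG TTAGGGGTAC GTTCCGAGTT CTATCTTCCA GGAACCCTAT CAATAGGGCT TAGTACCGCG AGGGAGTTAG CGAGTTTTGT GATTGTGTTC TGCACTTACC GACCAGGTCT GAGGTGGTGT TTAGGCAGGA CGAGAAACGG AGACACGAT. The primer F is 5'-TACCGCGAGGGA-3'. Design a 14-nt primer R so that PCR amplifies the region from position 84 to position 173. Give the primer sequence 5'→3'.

5'-TCTCCGTTTCTCGT-3'

The product's 3' end on the top strand is position 173.
The reverse primer anneals to the top strand over positions 160–173, i.e. to ACGAGAAACGGAGA.
Its sequence written 5'→3' is the reverse complement: TCTCCGTTTCTCGT.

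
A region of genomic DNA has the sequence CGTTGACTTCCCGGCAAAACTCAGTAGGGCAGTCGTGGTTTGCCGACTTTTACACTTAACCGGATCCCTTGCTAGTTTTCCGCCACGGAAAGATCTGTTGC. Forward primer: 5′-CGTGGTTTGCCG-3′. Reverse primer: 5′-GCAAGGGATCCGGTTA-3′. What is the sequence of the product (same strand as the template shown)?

Scanning the template, CGTGGTTTGCCG occurs at positions 34–45; this primer anneals to the bottom strand there with its 3' end pointing downstream.
The reverse primer's reverse complement is TAACCGGATCCCTTGC, which matches the template at positions 57–72.
The product is the template from position 34 through 72 (39 bp).

5'-CGTGGTTTGCCGACTTTTACACTTAACCGGATCCCTTGC-3'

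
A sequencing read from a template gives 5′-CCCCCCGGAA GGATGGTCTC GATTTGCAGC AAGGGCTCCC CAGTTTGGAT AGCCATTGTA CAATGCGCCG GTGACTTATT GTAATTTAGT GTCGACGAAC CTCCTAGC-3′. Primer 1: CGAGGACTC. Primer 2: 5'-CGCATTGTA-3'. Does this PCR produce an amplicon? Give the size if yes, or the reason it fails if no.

No product — primer 1 has no binding site in the template.

Primer 1 (CGAGGACTC) does not match the top strand, and its reverse complement GAGTCCTCG does not match either.
With no annealing site for primer 1, no amplification occurs.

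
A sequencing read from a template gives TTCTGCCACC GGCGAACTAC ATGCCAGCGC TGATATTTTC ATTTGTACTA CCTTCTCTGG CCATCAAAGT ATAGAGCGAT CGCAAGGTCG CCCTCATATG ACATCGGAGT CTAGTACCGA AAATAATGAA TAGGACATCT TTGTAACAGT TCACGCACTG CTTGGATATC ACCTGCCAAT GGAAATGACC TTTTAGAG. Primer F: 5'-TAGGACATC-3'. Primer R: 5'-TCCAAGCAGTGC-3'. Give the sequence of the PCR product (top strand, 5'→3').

Scanning the template, TAGGACATC occurs at positions 131–139; this primer anneals to the bottom strand there with its 3' end pointing downstream.
Reverse complement of the reverse primer: GCACTGCTTGGA. This occurs on the top strand at positions 155–166.
The product is the template from position 131 through 166 (36 bp).

5'-TAGGACATCTTTGTAACAGTTCACGCACTGCTTGGA-3'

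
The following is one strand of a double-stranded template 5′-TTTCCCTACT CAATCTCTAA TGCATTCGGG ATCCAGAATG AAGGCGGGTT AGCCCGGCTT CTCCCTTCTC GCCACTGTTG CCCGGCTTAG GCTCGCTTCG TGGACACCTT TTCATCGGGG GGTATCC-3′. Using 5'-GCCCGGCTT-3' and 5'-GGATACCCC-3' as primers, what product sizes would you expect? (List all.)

76 bp, 48 bp

The forward primer GCCCGGCTT matches the top strand at positions 52–60, 80–88.
The reverse primer's reverse complement is GGGGTATCC, matching at positions 119–127.
Each forward site pairs with the reverse site to give a product ending at position 127: sizes 76, 48 bp.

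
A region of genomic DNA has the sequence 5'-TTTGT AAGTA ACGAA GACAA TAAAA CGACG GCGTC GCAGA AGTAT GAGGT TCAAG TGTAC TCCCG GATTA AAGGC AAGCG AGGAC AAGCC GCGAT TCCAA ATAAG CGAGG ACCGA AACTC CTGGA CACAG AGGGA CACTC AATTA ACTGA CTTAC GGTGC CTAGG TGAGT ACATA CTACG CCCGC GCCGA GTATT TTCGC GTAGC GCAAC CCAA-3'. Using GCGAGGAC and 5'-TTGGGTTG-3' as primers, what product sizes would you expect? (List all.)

The forward primer GCGAGGAC matches the top strand at positions 78–85, 105–112.
The reverse primer's reverse complement is CAACCCAA, matching at positions 207–214.
Each forward site pairs with the reverse site to give a product ending at position 214: sizes 137, 110 bp.

137 bp, 110 bp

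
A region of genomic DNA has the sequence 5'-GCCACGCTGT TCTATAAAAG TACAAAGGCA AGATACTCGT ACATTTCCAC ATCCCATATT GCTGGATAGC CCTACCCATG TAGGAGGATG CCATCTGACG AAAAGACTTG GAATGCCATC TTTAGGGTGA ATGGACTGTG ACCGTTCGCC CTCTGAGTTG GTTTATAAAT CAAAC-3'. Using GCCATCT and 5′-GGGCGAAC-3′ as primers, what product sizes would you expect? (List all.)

62 bp, 37 bp

The forward primer GCCATCT matches the top strand at positions 90–96, 115–121.
The reverse primer's reverse complement is GTTCGCCC, matching at positions 144–151.
Each forward site pairs with the reverse site to give a product ending at position 151: sizes 62, 37 bp.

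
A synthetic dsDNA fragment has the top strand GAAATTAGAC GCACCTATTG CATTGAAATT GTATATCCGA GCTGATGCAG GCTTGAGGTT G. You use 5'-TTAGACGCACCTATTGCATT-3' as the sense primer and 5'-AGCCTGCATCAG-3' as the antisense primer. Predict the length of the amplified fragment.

The forward primer matches the template at positions 5–24.
The reverse primer's reverse complement is CTGATGCAGGCT, which matches the template at positions 42–53.
Amplicon spans positions 5–53: 49 bp.

49 bp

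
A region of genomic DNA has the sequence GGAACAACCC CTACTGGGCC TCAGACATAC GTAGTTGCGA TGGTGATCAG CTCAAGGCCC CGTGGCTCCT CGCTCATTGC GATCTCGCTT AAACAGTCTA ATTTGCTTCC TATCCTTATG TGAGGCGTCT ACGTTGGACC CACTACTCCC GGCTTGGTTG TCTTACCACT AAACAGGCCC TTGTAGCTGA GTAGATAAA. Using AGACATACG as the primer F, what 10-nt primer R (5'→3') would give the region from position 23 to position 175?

5'-TGTTTAGTGG-3'

The product's 3' end on the top strand is position 175.
The reverse primer anneals to the top strand over positions 166–175, i.e. to CCACTAAACA.
Its sequence written 5'→3' is the reverse complement: TGTTTAGTGG.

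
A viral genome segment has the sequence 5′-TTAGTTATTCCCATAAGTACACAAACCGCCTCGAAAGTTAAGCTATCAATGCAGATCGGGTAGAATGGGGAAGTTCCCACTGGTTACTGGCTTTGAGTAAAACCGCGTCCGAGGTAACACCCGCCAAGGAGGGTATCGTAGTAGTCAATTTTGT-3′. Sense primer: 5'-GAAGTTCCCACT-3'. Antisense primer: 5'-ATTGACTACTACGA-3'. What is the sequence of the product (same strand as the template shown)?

Forward primer GAAGTTCCCACT is found on the top strand at positions 70–81.
The reverse primer's reverse complement is TCGTAGTAGTCAAT, which matches the template at positions 136–149.
The product is the template from position 70 through 149 (80 bp).

5'-GAAGTTCCCACTGGTTACTGGCTTTGAGTAAAACCGCGTCCGAGGTAACACCCGCCAAGGAGGGTATCGTAGTAGTCAAT-3'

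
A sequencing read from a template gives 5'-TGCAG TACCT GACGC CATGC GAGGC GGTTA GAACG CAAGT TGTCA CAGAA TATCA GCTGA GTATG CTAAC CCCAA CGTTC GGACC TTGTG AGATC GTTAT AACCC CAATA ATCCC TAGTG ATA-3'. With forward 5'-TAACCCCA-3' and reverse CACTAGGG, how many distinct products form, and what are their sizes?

Two products: 54 bp, 21 bp

The forward primer TAACCCCA matches the top strand at positions 67–74, 100–107.
The reverse primer's reverse complement is CCCTAGTG, matching at positions 113–120.
Each forward site pairs with the reverse site to give a product ending at position 120: sizes 54, 21 bp.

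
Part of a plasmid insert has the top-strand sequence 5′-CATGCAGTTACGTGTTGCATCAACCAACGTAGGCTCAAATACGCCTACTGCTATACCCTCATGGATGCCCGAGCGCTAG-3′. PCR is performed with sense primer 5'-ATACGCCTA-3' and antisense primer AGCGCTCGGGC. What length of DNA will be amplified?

Scanning the template, ATACGCCTA occurs at positions 39–47; this primer anneals to the bottom strand there with its 3' end pointing downstream.
Reverse complement of the reverse primer: GCCCGAGCGCT. This occurs on the top strand at positions 67–77.
Product length = (reverse-primer end) − (forward-primer start) + 1 = 77 − 39 + 1 = 39 bp.

39 bp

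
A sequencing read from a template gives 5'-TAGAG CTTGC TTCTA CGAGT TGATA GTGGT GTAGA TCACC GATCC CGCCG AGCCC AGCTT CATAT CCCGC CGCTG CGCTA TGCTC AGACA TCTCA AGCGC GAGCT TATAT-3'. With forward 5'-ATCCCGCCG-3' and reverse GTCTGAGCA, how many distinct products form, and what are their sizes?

The forward primer ATCCCGCCG matches the top strand at positions 42–50, 64–72.
The reverse primer's reverse complement is TGCTCAGAC, matching at positions 81–89.
Each forward site pairs with the reverse site to give a product ending at position 89: sizes 48, 26 bp.

Two products: 48 bp, 26 bp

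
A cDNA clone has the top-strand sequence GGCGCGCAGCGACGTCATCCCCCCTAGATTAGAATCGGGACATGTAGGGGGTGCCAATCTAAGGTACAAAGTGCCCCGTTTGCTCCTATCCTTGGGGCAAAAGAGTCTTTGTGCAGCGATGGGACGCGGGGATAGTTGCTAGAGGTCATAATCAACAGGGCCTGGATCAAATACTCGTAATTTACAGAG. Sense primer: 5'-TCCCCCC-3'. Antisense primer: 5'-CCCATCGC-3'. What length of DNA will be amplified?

106 bp

Forward primer TCCCCCC is found on the top strand at positions 18–24.
The reverse primer's reverse complement is GCGATGGG, which matches the template at positions 116–123.
Amplicon spans positions 18–123: 106 bp.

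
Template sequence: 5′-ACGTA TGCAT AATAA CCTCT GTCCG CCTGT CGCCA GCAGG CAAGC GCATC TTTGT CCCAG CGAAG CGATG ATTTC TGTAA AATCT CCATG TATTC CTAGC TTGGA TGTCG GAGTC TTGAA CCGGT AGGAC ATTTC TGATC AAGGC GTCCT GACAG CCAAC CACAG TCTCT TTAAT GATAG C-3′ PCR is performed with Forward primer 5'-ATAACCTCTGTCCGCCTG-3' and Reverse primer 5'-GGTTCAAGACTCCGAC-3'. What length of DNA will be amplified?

Forward primer ATAACCTCTGTCCGCCTG is found on the top strand at positions 12–29.
Taking the reverse complement of GGTTCAAGACTCCGAC gives GTCGGAGTCTTGAACC, found at positions 107–122 on the template; the primer anneals here to the top strand with its 3' end pointing upstream.
The product runs from position 12 to position 122, so its length is 122 − 12 + 1 = 111 bp.

111 bp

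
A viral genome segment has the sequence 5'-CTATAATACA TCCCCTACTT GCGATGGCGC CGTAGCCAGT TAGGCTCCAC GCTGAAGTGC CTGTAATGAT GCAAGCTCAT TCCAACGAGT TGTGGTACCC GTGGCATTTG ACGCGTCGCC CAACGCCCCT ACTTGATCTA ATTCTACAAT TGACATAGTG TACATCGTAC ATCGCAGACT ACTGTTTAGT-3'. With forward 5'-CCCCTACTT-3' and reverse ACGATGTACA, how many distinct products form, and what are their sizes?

Two products: 157 bp, 43 bp

The forward primer CCCCTACTT matches the top strand at positions 12–20, 126–134.
The reverse primer's reverse complement is TGTACATCGT, matching at positions 159–168.
Each forward site pairs with the reverse site to give a product ending at position 168: sizes 157, 43 bp.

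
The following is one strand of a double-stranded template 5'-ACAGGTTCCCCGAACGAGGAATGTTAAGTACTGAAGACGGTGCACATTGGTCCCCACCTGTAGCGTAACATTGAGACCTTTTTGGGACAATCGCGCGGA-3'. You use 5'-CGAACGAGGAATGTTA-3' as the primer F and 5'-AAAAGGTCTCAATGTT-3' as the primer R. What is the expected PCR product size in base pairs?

72 bp

Scanning the template, CGAACGAGGAATGTTA occurs at positions 11–26; this primer anneals to the bottom strand there with its 3' end pointing downstream.
The reverse primer's reverse complement is AACATTGAGACCTTTT, which matches the template at positions 67–82.
The product runs from position 11 to position 82, so its length is 82 − 11 + 1 = 72 bp.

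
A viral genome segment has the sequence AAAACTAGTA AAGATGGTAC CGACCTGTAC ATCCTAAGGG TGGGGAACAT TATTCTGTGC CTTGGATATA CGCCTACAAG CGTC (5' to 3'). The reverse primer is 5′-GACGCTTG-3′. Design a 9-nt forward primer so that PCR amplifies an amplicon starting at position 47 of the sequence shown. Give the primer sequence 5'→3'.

5'-ACATTATTC-3'

The reverse primer's reverse complement CAAGCGTC matches the template at positions 77–84; the product starts at position 47.
The forward primer is identical to the top strand over positions 47–55: ACATTATTC.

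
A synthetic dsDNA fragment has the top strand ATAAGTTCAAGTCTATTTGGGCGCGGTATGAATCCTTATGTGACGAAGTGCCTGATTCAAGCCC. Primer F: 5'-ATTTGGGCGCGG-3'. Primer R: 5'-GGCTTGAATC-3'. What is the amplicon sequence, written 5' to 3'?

5'-ATTTGGGCGCGGTATGAATCCTTATGTGACGAAGTGCCTGATTCAAGCC-3'

Forward primer ATTTGGGCGCGG is found on the top strand at positions 15–26.
Reverse complement of the reverse primer: GATTCAAGCC. This occurs on the top strand at positions 54–63.
The product is the template from position 15 through 63 (49 bp).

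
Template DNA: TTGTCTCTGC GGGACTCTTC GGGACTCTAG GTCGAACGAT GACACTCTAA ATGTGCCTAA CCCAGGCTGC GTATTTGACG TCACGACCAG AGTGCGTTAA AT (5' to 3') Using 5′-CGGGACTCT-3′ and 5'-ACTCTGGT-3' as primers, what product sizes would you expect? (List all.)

The forward primer CGGGACTCT matches the top strand at positions 10–18, 20–28.
The reverse primer's reverse complement is ACCAGAGT, matching at positions 86–93.
Each forward site pairs with the reverse site to give a product ending at position 93: sizes 84, 74 bp.

84 bp, 74 bp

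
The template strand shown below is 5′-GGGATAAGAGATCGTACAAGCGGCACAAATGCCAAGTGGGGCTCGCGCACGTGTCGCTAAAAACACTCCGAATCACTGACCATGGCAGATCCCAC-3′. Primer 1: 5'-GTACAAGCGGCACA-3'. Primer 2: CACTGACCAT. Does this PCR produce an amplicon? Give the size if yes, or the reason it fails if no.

No product — both primers anneal to the same strand and extend in the same direction.

Primer 1 (GTACAAGCGGCACA) matches the top strand at positions 14–27 (3' end points downstream).
Primer 2 (CACTGACCAT) also matches the top strand directly, at positions 74–83 — its reverse complement ATGGTCAGTG is not present.
Both primers anneal to the bottom strand with 3' ends pointing the same way, so neither can prime synthesis back toward the other.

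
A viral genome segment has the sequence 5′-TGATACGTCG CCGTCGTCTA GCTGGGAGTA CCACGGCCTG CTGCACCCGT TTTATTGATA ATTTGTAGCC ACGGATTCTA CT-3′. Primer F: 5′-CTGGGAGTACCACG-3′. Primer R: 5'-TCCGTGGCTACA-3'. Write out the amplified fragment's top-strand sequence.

Forward primer CTGGGAGTACCACG is found on the top strand at positions 22–35.
The reverse primer's reverse complement is TGTAGCCACGGA, which matches the template at positions 64–75.
The product is the template from position 22 through 75 (54 bp).

5'-CTGGGAGTACCACGGCCTGCTGCACCCGTTTTATTGATAATTTGTAGCCACGGA-3'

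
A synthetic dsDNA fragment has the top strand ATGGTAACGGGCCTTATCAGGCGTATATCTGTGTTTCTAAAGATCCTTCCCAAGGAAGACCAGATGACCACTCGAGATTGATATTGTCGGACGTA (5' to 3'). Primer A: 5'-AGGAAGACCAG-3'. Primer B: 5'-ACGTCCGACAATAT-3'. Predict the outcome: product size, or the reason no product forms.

Primer A (AGGAAGACCAG) matches the top strand at positions 53–63; it acts as a forward primer.
Primer B's reverse complement is ATATTGTCGGACGT, matching the top strand at positions 81–94; it acts as a reverse primer.
The 3' ends face each other across positions 53–94, giving a 42 bp product.

Yes — a 42 bp product.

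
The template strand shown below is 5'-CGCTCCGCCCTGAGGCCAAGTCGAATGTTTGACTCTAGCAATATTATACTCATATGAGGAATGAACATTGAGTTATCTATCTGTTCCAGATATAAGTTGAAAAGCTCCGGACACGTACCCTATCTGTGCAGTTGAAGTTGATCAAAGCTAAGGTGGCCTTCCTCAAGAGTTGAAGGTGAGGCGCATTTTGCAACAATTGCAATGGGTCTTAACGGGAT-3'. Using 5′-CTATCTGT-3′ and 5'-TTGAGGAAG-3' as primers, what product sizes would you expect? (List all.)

90 bp, 47 bp

The forward primer CTATCTGT matches the top strand at positions 77–84, 120–127.
The reverse primer's reverse complement is CTTCCTCAA, matching at positions 158–166.
Each forward site pairs with the reverse site to give a product ending at position 166: sizes 90, 47 bp.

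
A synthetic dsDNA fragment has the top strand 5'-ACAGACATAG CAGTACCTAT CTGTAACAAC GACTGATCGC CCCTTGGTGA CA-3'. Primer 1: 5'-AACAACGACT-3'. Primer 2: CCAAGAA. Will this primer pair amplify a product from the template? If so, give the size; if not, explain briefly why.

No product — primer 2 has no binding site in the template.

Primer 2 (CCAAGAA) does not match the top strand, and its reverse complement TTCTTGG does not match either.
With no annealing site for primer 2, no amplification occurs.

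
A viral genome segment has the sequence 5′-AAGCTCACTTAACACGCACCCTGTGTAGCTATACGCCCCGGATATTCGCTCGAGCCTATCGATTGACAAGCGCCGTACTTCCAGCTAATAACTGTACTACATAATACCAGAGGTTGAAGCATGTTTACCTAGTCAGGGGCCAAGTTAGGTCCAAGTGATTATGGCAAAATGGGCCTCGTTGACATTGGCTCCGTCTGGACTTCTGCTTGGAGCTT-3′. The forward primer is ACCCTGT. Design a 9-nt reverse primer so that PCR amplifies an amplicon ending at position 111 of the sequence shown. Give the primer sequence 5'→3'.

The forward primer binds at positions 18–24; the product's 3' end on the top strand is position 111.
The reverse primer anneals to the top strand over positions 103–111, i.e. to AATACCAGA.
Its sequence written 5'→3' is the reverse complement: TCTGGTATT.

5'-TCTGGTATT-3'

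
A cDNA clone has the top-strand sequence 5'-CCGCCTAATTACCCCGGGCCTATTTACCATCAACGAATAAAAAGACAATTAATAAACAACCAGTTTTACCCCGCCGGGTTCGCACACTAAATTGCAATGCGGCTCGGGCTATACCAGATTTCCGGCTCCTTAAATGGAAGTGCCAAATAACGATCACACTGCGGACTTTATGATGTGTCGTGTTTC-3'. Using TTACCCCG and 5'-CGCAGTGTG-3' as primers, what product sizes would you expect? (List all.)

The forward primer TTACCCCG matches the top strand at positions 9–16, 66–73.
The reverse primer's reverse complement is CACACTGCG, matching at positions 155–163.
Each forward site pairs with the reverse site to give a product ending at position 163: sizes 155, 98 bp.

155 bp, 98 bp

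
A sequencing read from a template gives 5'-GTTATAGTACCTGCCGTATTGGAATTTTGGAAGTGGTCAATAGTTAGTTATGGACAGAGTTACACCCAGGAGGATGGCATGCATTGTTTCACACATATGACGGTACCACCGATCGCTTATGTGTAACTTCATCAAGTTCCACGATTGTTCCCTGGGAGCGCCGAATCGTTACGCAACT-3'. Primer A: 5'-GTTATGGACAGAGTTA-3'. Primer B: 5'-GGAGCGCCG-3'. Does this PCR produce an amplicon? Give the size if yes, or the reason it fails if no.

Primer A (GTTATGGACAGAGTTA) matches the top strand at positions 47–62 (3' end points downstream).
Primer B (GGAGCGCCG) also matches the top strand directly, at positions 155–163 — its reverse complement CGGCGCTCC is not present.
Both primers anneal to the bottom strand with 3' ends pointing the same way, so neither can prime synthesis back toward the other.

No product — both primers anneal to the same strand and extend in the same direction.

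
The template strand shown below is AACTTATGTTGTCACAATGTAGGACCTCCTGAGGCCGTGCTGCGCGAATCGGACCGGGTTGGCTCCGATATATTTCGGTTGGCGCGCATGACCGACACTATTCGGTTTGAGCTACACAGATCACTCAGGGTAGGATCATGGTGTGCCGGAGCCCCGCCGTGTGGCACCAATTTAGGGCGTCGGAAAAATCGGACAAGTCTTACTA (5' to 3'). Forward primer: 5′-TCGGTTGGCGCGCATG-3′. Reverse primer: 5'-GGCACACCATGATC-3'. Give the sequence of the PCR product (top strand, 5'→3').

5'-TCGGTTGGCGCGCATGACCGACACTATTCGGTTTGAGCTACACAGATCACTCAGGGTAGGATCATGGTGTGCC-3'

The forward primer matches the template at positions 75–90.
The reverse primer's reverse complement is GATCATGGTGTGCC, which matches the template at positions 134–147.
The product is the template from position 75 through 147 (73 bp).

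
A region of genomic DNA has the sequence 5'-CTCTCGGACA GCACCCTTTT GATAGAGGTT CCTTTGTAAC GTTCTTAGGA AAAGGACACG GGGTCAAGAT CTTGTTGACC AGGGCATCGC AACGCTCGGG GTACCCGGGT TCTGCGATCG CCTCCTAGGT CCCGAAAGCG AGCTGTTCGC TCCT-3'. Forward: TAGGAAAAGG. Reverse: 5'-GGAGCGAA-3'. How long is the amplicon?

108 bp

Forward primer TAGGAAAAGG is found on the top strand at positions 46–55.
Reverse complement of the reverse primer: TTCGCTCC. This occurs on the top strand at positions 146–153.
Product length = (reverse-primer end) − (forward-primer start) + 1 = 153 − 46 + 1 = 108 bp.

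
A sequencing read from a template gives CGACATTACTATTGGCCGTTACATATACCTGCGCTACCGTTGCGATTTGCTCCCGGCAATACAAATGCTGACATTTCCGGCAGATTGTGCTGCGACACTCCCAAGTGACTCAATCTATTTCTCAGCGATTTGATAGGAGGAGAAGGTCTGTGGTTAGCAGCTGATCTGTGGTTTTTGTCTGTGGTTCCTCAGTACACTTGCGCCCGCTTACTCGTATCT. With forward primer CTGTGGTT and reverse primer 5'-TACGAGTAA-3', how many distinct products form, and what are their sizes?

The forward primer CTGTGGTT matches the top strand at positions 148–155, 166–173, 179–186.
The reverse primer's reverse complement is TTACTCGTA, matching at positions 208–216.
Each forward site pairs with the reverse site to give a product ending at position 216: sizes 69, 51, 38 bp.

Three products: 69 bp, 51 bp, 38 bp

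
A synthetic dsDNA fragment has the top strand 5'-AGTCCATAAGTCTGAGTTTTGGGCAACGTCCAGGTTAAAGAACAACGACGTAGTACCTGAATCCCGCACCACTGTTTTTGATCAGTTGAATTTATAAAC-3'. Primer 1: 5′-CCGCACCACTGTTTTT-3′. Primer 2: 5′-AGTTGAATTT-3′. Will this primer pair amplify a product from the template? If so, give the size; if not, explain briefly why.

No product — both primers anneal to the same strand and extend in the same direction.

Primer 1 (CCGCACCACTGTTTTT) matches the top strand at positions 64–79 (3' end points downstream).
Primer 2 (AGTTGAATTT) also matches the top strand directly, at positions 84–93 — its reverse complement AAATTCAACT is not present.
Both primers anneal to the bottom strand with 3' ends pointing the same way, so neither can prime synthesis back toward the other.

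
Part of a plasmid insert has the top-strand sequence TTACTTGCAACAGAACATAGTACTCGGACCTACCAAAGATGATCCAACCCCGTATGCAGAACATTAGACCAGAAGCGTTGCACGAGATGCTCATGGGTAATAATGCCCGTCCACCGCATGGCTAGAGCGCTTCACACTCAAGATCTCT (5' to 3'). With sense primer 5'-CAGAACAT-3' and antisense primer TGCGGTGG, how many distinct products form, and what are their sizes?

The forward primer CAGAACAT matches the top strand at positions 11–18, 57–64.
The reverse primer's reverse complement is CCACCGCA, matching at positions 111–118.
Each forward site pairs with the reverse site to give a product ending at position 118: sizes 108, 62 bp.

Two products: 108 bp, 62 bp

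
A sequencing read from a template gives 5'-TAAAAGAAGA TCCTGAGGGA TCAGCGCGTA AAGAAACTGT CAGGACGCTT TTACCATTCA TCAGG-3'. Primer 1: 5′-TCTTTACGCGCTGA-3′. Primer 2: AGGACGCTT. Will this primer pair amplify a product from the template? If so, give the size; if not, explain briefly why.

No product — the primers' 3' ends point away from each other.

Primer 1 (TCTTTACGCGCTGA) has reverse complement TCAGCGCGTAAAGA, which matches the top strand at positions 21–34; primer 1 anneals to the top strand there with its 3' end pointing upstream toward position 21.
Primer 2 (AGGACGCTT) matches the top strand directly at positions 42–50; it anneals to the bottom strand with its 3' end pointing downstream toward position 50.
The 3' ends diverge (primer 1 extends toward position 1, primer 2 toward position 65), so the primers never converge on a shared product.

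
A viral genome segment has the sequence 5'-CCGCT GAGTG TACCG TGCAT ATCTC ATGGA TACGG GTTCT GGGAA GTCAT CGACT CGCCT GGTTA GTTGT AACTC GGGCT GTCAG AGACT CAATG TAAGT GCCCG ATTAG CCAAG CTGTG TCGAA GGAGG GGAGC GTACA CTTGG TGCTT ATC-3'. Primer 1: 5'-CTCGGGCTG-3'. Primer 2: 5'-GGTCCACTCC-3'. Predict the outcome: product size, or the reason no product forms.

Primer 2 (GGTCCACTCC) does not match the top strand, and its reverse complement GGAGTGGACC does not match either.
With no annealing site for primer 2, no amplification occurs.

No product — primer 2 has no binding site in the template.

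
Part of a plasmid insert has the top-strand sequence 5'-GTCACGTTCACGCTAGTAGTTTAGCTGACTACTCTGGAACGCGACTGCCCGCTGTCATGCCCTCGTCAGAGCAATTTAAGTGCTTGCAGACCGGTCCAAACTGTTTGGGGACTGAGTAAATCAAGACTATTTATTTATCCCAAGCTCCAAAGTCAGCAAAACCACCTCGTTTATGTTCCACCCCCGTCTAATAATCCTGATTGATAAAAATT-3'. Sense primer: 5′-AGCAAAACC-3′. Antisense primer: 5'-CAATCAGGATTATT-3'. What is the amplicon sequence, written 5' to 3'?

Forward primer AGCAAAACC is found on the top strand at positions 155–163.
Reverse complement of the reverse primer: AATAATCCTGATTG. This occurs on the top strand at positions 190–203.
The product is the template from position 155 through 203 (49 bp).

5'-AGCAAAACCACCTCGTTTATGTTCCACCCCCGTCTAATAATCCTGATTG-3'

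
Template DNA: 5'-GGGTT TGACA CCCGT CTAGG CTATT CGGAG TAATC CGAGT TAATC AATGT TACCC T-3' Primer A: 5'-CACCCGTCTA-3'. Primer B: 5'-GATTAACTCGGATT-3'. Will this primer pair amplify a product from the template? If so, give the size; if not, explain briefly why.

Primer A (CACCCGTCTA) matches the top strand at positions 9–18; it acts as a forward primer.
Primer B's reverse complement is AATCCGAGTTAATC, matching the top strand at positions 32–45; it acts as a reverse primer.
The 3' ends face each other across positions 9–45, giving a 37 bp product.

Yes — a 37 bp product.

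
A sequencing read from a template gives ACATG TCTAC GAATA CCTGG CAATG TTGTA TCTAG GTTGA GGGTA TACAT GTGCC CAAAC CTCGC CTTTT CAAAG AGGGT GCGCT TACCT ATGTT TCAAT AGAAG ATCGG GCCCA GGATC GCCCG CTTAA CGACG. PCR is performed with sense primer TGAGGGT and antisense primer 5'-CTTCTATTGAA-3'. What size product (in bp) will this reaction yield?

68 bp

The forward primer matches the template at positions 38–44.
Taking the reverse complement of CTTCTATTGAA gives TTCAATAGAAG, found at positions 95–105 on the template; the primer anneals here to the top strand with its 3' end pointing upstream.
Product length = (reverse-primer end) − (forward-primer start) + 1 = 105 − 38 + 1 = 68 bp.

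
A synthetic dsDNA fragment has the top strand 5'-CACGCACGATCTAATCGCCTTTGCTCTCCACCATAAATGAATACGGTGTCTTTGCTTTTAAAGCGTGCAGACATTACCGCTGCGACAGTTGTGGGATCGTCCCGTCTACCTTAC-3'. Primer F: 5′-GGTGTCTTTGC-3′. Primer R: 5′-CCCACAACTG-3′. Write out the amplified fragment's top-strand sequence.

5'-GGTGTCTTTGCTTTTAAAGCGTGCAGACATTACCGCTGCGACAGTTGTGGG-3'

Forward primer GGTGTCTTTGC is found on the top strand at positions 45–55.
Reverse complement of the reverse primer: CAGTTGTGGG. This occurs on the top strand at positions 86–95.
The product is the template from position 45 through 95 (51 bp).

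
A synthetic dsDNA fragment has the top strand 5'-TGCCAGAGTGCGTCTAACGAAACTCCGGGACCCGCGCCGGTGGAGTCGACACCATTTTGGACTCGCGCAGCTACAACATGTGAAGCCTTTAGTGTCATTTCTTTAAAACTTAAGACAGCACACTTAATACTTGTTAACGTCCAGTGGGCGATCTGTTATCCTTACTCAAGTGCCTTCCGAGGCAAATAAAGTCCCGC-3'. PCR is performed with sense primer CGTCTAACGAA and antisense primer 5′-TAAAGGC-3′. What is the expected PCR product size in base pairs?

81 bp

Scanning the template, CGTCTAACGAA occurs at positions 11–21; this primer anneals to the bottom strand there with its 3' end pointing downstream.
Taking the reverse complement of TAAAGGC gives GCCTTTA, found at positions 85–91 on the template; the primer anneals here to the top strand with its 3' end pointing upstream.
Amplicon spans positions 11–91: 81 bp.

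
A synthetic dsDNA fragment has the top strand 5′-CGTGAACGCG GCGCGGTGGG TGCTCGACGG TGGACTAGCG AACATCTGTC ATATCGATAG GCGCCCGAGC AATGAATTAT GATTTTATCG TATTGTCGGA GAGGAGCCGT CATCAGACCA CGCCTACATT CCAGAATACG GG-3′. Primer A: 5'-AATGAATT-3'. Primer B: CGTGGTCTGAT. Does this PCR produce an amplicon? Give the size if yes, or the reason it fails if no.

Primer A (AATGAATT) matches the top strand at positions 71–78; it acts as a forward primer.
Primer B's reverse complement is ATCAGACCACG, matching the top strand at positions 112–122; it acts as a reverse primer.
The 3' ends face each other across positions 71–122, giving a 52 bp product.

Yes — a 52 bp product.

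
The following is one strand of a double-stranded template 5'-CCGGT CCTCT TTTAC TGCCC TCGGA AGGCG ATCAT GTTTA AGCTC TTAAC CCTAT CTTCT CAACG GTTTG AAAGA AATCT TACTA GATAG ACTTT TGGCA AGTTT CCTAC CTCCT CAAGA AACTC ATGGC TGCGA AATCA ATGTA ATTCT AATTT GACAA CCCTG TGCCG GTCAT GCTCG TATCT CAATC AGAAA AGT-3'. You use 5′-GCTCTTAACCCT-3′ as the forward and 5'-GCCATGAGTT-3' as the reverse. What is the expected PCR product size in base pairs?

89 bp

Forward primer GCTCTTAACCCT is found on the top strand at positions 42–53.
The reverse primer's reverse complement is AACTCATGGC, which matches the template at positions 121–130.
Amplicon spans positions 42–130: 89 bp.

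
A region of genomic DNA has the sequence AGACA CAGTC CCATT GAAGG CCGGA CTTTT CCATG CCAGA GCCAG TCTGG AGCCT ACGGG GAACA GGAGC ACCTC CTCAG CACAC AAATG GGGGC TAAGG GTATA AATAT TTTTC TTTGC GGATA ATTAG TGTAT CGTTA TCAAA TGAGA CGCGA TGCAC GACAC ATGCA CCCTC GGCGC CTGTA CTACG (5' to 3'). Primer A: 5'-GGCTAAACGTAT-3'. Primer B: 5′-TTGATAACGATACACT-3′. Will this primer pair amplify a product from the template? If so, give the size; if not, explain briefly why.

No product — primer A has no binding site in the template.

Primer A (GGCTAAACGTAT) does not match the top strand, and its reverse complement ATACGTTTAGCC does not match either.
With no annealing site for primer A, no amplification occurs.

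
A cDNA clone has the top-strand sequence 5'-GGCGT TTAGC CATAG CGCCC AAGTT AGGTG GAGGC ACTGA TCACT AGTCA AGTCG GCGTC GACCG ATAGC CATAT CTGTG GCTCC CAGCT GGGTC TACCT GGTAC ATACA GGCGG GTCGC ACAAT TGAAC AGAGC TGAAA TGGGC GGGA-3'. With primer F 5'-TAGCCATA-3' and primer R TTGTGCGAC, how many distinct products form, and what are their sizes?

Two products: 118 bp, 58 bp

The forward primer TAGCCATA matches the top strand at positions 7–14, 67–74.
The reverse primer's reverse complement is GTCGCACAA, matching at positions 116–124.
Each forward site pairs with the reverse site to give a product ending at position 124: sizes 118, 58 bp.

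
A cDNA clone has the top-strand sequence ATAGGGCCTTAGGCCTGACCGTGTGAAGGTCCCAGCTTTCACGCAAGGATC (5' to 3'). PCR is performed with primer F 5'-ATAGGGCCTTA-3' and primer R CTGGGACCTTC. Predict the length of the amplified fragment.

Forward primer ATAGGGCCTTA is found on the top strand at positions 1–11.
The reverse primer's reverse complement is GAAGGTCCCAG, which matches the template at positions 25–35.
Amplicon spans positions 1–35: 35 bp.

35 bp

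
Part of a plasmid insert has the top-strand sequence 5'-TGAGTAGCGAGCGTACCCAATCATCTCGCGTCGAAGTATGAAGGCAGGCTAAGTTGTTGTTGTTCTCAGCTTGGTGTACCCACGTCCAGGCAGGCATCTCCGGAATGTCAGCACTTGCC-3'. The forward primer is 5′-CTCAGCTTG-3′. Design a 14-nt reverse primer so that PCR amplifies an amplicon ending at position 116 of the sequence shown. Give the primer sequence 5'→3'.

The forward primer binds at positions 65–73; the product's 3' end on the top strand is position 116.
The reverse primer anneals to the top strand over positions 103–116, i.e. to GAATGTCAGCACTT.
Its sequence written 5'→3' is the reverse complement: AAGTGCTGACATTC.

5'-AAGTGCTGACATTC-3'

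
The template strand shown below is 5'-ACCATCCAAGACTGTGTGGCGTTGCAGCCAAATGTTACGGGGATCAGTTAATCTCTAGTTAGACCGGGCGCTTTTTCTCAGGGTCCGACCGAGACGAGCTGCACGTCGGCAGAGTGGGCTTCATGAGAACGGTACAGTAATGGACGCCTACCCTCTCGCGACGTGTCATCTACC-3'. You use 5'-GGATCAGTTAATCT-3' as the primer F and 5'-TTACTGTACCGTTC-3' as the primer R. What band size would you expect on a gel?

100 bp

Scanning the template, GGATCAGTTAATCT occurs at positions 41–54; this primer anneals to the bottom strand there with its 3' end pointing downstream.
Reverse complement of the reverse primer: GAACGGTACAGTAA. This occurs on the top strand at positions 127–140.
Amplicon spans positions 41–140: 100 bp.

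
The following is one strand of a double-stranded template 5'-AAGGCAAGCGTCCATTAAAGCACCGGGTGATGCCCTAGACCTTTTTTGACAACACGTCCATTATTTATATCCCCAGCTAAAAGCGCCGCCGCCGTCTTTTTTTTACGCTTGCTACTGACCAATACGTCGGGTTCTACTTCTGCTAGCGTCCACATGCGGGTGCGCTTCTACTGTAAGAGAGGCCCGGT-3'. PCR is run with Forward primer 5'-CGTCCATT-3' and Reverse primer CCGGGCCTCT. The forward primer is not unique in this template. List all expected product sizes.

179 bp, 133 bp

The forward primer CGTCCATT matches the top strand at positions 9–16, 55–62.
The reverse primer's reverse complement is AGAGGCCCGG, matching at positions 178–187.
Each forward site pairs with the reverse site to give a product ending at position 187: sizes 179, 133 bp.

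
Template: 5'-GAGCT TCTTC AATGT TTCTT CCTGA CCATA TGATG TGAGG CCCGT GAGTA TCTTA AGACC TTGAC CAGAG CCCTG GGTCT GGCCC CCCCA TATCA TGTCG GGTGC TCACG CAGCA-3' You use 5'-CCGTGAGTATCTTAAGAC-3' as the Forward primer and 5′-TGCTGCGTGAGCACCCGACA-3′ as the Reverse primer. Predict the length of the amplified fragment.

The forward primer matches the template at positions 42–59.
The reverse primer's reverse complement is TGTCGGGTGCTCACGCAGCA, which matches the template at positions 96–115.
The product runs from position 42 to position 115, so its length is 115 − 42 + 1 = 74 bp.

74 bp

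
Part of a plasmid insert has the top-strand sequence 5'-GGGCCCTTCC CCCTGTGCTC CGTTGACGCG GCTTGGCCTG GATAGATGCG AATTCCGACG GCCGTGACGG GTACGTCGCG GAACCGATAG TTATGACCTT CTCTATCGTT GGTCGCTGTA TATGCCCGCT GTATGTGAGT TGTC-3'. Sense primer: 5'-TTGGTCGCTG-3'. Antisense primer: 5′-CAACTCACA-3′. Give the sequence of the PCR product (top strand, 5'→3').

5'-TTGGTCGCTGTATATGCCCGCTGTATGTGAGTTG-3'

Scanning the template, TTGGTCGCTG occurs at positions 109–118; this primer anneals to the bottom strand there with its 3' end pointing downstream.
The reverse primer's reverse complement is TGTGAGTTG, which matches the template at positions 134–142.
The product is the template from position 109 through 142 (34 bp).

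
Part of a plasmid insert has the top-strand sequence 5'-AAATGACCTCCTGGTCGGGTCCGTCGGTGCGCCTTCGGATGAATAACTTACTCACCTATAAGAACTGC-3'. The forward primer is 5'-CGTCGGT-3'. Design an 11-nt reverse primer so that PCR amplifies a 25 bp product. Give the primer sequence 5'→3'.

5'-TTATTCATCCG-3'

The forward primer binds at positions 22–28, so a 25 bp product ends at position 22 + 25 − 1 = 46.
The reverse primer anneals to the top strand over positions 36–46, i.e. to CGGATGAATAA.
Its sequence written 5'→3' is the reverse complement: TTATTCATCCG.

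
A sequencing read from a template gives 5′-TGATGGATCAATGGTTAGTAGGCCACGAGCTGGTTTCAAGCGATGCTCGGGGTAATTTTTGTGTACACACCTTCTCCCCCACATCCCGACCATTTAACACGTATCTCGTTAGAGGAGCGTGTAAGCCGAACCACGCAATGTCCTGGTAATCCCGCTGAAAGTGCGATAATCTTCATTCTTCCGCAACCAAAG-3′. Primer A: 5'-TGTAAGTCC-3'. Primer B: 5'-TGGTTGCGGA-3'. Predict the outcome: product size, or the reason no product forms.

No product — primer A has no binding site in the template.

Primer A (TGTAAGTCC) does not match the top strand, and its reverse complement GGACTTACA does not match either.
With no annealing site for primer A, no amplification occurs.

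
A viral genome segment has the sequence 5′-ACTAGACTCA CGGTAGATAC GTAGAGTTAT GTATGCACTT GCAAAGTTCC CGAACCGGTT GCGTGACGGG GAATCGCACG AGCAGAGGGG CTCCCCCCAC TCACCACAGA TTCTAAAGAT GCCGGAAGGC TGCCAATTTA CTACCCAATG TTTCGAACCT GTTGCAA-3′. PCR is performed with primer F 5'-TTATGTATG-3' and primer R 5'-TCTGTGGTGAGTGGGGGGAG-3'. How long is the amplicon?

84 bp

Scanning the template, TTATGTATG occurs at positions 27–35; this primer anneals to the bottom strand there with its 3' end pointing downstream.
Taking the reverse complement of TCTGTGGTGAGTGGGGGGAG gives CTCCCCCCACTCACCACAGA, found at positions 91–110 on the template; the primer anneals here to the top strand with its 3' end pointing upstream.
Product length = (reverse-primer end) − (forward-primer start) + 1 = 110 − 27 + 1 = 84 bp.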